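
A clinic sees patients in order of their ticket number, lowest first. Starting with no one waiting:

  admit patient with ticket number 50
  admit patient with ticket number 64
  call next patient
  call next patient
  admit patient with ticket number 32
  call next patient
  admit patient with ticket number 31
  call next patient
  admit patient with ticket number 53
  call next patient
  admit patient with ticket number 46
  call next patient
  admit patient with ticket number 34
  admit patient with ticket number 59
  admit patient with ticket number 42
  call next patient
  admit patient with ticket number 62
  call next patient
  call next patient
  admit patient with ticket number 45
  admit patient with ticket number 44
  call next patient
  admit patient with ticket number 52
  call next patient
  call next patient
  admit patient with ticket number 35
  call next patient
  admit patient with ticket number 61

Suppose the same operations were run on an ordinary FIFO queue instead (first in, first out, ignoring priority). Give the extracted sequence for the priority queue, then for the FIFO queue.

priority queue: [50, 64, 32, 31, 53, 46, 34, 42, 59, 44, 45, 52, 35]; FIFO queue: 50, 64, 32, 31, 53, 46, 34, 59, 42, 62, 45, 44, 52

insert 50 → {50}
insert 64 → {50, 64}
call next patient → 50; now {64}
call next patient → 64; now {}
insert 32 → {32}
call next patient → 32; now {}
insert 31 → {31}
call next patient → 31; now {}
insert 53 → {53}
call next patient → 53; now {}
insert 46 → {46}
call next patient → 46; now {}
insert 34 → {34}
insert 59 → {34, 59}
insert 42 → {34, 42, 59}
call next patient → 34; now {42, 59}
insert 62 → {42, 59, 62}
call next patient → 42; now {59, 62}
call next patient → 59; now {62}
insert 45 → {45, 62}
insert 44 → {44, 45, 62}
call next patient → 44; now {45, 62}
insert 52 → {45, 52, 62}
call next patient → 45; now {52, 62}
call next patient → 52; now {62}
insert 35 → {35, 62}
call next patient → 35; now {62}
insert 61 → {61, 62}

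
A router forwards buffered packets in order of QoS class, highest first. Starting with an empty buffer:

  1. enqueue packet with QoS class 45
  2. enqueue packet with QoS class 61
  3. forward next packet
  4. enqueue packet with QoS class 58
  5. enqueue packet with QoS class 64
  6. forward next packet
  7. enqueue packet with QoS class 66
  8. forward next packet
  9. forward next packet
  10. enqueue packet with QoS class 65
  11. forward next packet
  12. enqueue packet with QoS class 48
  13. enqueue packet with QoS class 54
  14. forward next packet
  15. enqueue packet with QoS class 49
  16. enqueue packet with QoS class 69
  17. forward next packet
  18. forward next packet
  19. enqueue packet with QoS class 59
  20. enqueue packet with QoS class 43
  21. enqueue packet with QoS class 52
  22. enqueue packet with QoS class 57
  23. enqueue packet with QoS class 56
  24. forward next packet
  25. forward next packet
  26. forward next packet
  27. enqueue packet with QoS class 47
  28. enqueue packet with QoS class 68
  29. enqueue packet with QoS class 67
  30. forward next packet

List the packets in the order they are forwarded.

61, 64, 66, 58, 65, 54, 69, 49, 59, 57, 56, 68

insert 45 → {45}
insert 61 → {61, 45}
forward next packet → 61; now {45}
insert 58 → {58, 45}
insert 64 → {64, 58, 45}
forward next packet → 64; now {58, 45}
insert 66 → {66, 58, 45}
forward next packet → 66; now {58, 45}
forward next packet → 58; now {45}
insert 65 → {65, 45}
forward next packet → 65; now {45}
insert 48 → {48, 45}
insert 54 → {54, 48, 45}
forward next packet → 54; now {48, 45}
insert 49 → {49, 48, 45}
insert 69 → {69, 49, 48, 45}
forward next packet → 69; now {49, 48, 45}
forward next packet → 49; now {48, 45}
insert 59 → {59, 48, 45}
insert 43 → {59, 48, 45, 43}
insert 52 → {59, 52, 48, 45, 43}
insert 57 → {59, 57, 52, 48, 45, 43}
insert 56 → {59, 57, 56, 52, 48, 45, 43}
forward next packet → 59; now {57, 56, 52, 48, 45, 43}
forward next packet → 57; now {56, 52, 48, 45, 43}
forward next packet → 56; now {52, 48, 45, 43}
insert 47 → {52, 48, 47, 45, 43}
insert 68 → {68, 52, 48, 47, 45, 43}
insert 67 → {68, 67, 52, 48, 47, 45, 43}
forward next packet → 68; now {67, 52, 48, 47, 45, 43}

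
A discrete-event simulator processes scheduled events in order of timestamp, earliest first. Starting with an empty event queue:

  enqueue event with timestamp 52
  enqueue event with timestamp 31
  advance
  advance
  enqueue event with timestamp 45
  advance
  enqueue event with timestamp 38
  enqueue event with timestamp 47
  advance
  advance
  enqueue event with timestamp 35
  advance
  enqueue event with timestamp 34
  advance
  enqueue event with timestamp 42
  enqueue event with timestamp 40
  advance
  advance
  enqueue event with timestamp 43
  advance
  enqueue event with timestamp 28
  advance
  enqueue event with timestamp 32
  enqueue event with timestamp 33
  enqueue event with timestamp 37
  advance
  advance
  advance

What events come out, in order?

31, 52, 45, 38, 47, 35, 34, 40, 42, 43, 28, 32, 33, 37

insert 52 → {52}
insert 31 → {31, 52}
advance → 31; now {52}
advance → 52; now {}
insert 45 → {45}
advance → 45; now {}
insert 38 → {38}
insert 47 → {38, 47}
advance → 38; now {47}
advance → 47; now {}
insert 35 → {35}
advance → 35; now {}
insert 34 → {34}
advance → 34; now {}
insert 42 → {42}
insert 40 → {40, 42}
advance → 40; now {42}
advance → 42; now {}
insert 43 → {43}
advance → 43; now {}
insert 28 → {28}
advance → 28; now {}
insert 32 → {32}
insert 33 → {32, 33}
insert 37 → {32, 33, 37}
advance → 32; now {33, 37}
advance → 33; now {37}
advance → 37; now {}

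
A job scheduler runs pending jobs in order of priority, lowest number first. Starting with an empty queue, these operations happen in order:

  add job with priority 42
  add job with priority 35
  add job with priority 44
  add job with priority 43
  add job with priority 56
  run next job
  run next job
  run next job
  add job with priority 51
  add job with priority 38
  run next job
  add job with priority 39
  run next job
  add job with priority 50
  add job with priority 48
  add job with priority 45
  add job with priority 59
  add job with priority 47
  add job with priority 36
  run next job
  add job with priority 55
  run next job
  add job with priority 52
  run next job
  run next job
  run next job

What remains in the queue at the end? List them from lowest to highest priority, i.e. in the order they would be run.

insert 42 → {42}
insert 35 → {35, 42}
insert 44 → {35, 42, 44}
insert 43 → {35, 42, 43, 44}
insert 56 → {35, 42, 43, 44, 56}
run next job → 35; now {42, 43, 44, 56}
run next job → 42; now {43, 44, 56}
run next job → 43; now {44, 56}
insert 51 → {44, 51, 56}
insert 38 → {38, 44, 51, 56}
run next job → 38; now {44, 51, 56}
insert 39 → {39, 44, 51, 56}
run next job → 39; now {44, 51, 56}
insert 50 → {44, 50, 51, 56}
insert 48 → {44, 48, 50, 51, 56}
insert 45 → {44, 45, 48, 50, 51, 56}
insert 59 → {44, 45, 48, 50, 51, 56, 59}
insert 47 → {44, 45, 47, 48, 50, 51, 56, 59}
insert 36 → {36, 44, 45, 47, 48, 50, 51, 56, 59}
run next job → 36; now {44, 45, 47, 48, 50, 51, 56, 59}
insert 55 → {44, 45, 47, 48, 50, 51, 55, 56, 59}
run next job → 44; now {45, 47, 48, 50, 51, 55, 56, 59}
insert 52 → {45, 47, 48, 50, 51, 52, 55, 56, 59}
run next job → 45; now {47, 48, 50, 51, 52, 55, 56, 59}
run next job → 47; now {48, 50, 51, 52, 55, 56, 59}
run next job → 48; now {50, 51, 52, 55, 56, 59}

50, 51, 52, 55, 56, 59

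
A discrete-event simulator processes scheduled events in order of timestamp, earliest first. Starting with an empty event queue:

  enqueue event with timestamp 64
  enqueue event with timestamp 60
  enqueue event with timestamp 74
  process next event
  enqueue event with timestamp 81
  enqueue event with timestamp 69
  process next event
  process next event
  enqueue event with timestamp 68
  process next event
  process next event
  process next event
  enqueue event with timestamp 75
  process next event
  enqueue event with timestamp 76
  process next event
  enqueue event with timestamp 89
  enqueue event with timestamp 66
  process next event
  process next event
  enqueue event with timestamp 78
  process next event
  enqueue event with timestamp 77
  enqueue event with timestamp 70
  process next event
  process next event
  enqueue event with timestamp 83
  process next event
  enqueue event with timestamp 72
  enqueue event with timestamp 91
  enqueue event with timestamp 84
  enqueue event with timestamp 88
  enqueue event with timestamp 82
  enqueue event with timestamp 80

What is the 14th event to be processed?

83

insert 64 → {64}
insert 60 → {60, 64}
insert 74 → {60, 64, 74}
process next event → 60; now {64, 74}
insert 81 → {64, 74, 81}
insert 69 → {64, 69, 74, 81}
process next event → 64; now {69, 74, 81}
process next event → 69; now {74, 81}
insert 68 → {68, 74, 81}
process next event → 68; now {74, 81}
process next event → 74; now {81}
process next event → 81; now {}
insert 75 → {75}
process next event → 75; now {}
insert 76 → {76}
process next event → 76; now {}
insert 89 → {89}
insert 66 → {66, 89}
process next event → 66; now {89}
process next event → 89; now {}
insert 78 → {78}
process next event → 78; now {}
insert 77 → {77}
insert 70 → {70, 77}
process next event → 70; now {77}
process next event → 77; now {}
insert 83 → {83}
process next event → 83; now {}
insert 72 → {72}
insert 91 → {72, 91}
insert 84 → {72, 84, 91}
insert 88 → {72, 84, 88, 91}
insert 82 → {72, 82, 84, 88, 91}
insert 80 → {72, 80, 82, 84, 88, 91}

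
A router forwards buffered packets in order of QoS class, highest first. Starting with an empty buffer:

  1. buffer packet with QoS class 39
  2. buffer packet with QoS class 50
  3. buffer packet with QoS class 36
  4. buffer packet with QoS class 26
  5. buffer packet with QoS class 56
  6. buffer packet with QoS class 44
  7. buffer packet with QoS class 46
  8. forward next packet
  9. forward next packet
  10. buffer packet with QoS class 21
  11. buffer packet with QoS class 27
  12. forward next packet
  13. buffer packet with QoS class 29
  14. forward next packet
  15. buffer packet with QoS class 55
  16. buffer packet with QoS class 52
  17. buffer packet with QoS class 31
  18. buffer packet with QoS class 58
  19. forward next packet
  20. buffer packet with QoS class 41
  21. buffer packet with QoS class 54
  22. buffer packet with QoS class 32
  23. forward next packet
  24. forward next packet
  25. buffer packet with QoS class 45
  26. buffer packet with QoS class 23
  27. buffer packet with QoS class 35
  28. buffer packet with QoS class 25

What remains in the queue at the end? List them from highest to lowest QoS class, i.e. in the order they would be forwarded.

insert 39 → {39}
insert 50 → {50, 39}
insert 36 → {50, 39, 36}
insert 26 → {50, 39, 36, 26}
insert 56 → {56, 50, 39, 36, 26}
insert 44 → {56, 50, 44, 39, 36, 26}
insert 46 → {56, 50, 46, 44, 39, 36, 26}
forward next packet → 56; now {50, 46, 44, 39, 36, 26}
forward next packet → 50; now {46, 44, 39, 36, 26}
insert 21 → {46, 44, 39, 36, 26, 21}
insert 27 → {46, 44, 39, 36, 27, 26, 21}
forward next packet → 46; now {44, 39, 36, 27, 26, 21}
insert 29 → {44, 39, 36, 29, 27, 26, 21}
forward next packet → 44; now {39, 36, 29, 27, 26, 21}
insert 55 → {55, 39, 36, 29, 27, 26, 21}
insert 52 → {55, 52, 39, 36, 29, 27, 26, 21}
insert 31 → {55, 52, 39, 36, 31, 29, 27, 26, 21}
insert 58 → {58, 55, 52, 39, 36, 31, 29, 27, 26, 21}
forward next packet → 58; now {55, 52, 39, 36, 31, 29, 27, 26, 21}
insert 41 → {55, 52, 41, 39, 36, 31, 29, 27, 26, 21}
insert 54 → {55, 54, 52, 41, 39, 36, 31, 29, 27, 26, 21}
insert 32 → {55, 54, 52, 41, 39, 36, 32, 31, 29, 27, 26, 21}
forward next packet → 55; now {54, 52, 41, 39, 36, 32, 31, 29, 27, 26, 21}
forward next packet → 54; now {52, 41, 39, 36, 32, 31, 29, 27, 26, 21}
insert 45 → {52, 45, 41, 39, 36, 32, 31, 29, 27, 26, 21}
insert 23 → {52, 45, 41, 39, 36, 32, 31, 29, 27, 26, 23, 21}
insert 35 → {52, 45, 41, 39, 36, 35, 32, 31, 29, 27, 26, 23, 21}
insert 25 → {52, 45, 41, 39, 36, 35, 32, 31, 29, 27, 26, 25, 23, 21}

[52, 45, 41, 39, 36, 35, 32, 31, 29, 27, 26, 25, 23, 21]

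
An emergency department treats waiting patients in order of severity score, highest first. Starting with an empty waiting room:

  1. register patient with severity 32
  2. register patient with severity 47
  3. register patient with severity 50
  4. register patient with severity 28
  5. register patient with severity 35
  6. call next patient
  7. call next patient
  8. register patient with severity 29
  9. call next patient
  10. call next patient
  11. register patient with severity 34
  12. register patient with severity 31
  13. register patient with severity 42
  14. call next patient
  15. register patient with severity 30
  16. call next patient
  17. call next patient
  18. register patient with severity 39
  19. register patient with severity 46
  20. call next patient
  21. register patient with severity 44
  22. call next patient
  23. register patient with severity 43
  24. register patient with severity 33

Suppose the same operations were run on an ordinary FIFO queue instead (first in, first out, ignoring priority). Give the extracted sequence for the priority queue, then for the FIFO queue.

insert 32 → {32}
insert 47 → {47, 32}
insert 50 → {50, 47, 32}
insert 28 → {50, 47, 32, 28}
insert 35 → {50, 47, 35, 32, 28}
call next patient → 50; now {47, 35, 32, 28}
call next patient → 47; now {35, 32, 28}
insert 29 → {35, 32, 29, 28}
call next patient → 35; now {32, 29, 28}
call next patient → 32; now {29, 28}
insert 34 → {34, 29, 28}
insert 31 → {34, 31, 29, 28}
insert 42 → {42, 34, 31, 29, 28}
call next patient → 42; now {34, 31, 29, 28}
insert 30 → {34, 31, 30, 29, 28}
call next patient → 34; now {31, 30, 29, 28}
call next patient → 31; now {30, 29, 28}
insert 39 → {39, 30, 29, 28}
insert 46 → {46, 39, 30, 29, 28}
call next patient → 46; now {39, 30, 29, 28}
insert 44 → {44, 39, 30, 29, 28}
call next patient → 44; now {39, 30, 29, 28}
insert 43 → {43, 39, 30, 29, 28}
insert 33 → {43, 39, 33, 30, 29, 28}

priority queue: 50 → 47 → 35 → 32 → 42 → 34 → 31 → 46 → 44; FIFO queue: [32, 47, 50, 28, 35, 29, 34, 31, 42]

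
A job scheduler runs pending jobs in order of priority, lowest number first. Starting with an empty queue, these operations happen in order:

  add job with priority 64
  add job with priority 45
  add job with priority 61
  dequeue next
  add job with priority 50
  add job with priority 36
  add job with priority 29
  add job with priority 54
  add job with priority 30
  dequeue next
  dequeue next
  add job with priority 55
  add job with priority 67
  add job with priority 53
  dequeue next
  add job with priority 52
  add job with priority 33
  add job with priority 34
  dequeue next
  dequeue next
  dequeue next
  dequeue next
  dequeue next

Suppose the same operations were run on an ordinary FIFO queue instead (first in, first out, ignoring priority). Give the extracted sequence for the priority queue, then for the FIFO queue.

insert 64 → {64}
insert 45 → {45, 64}
insert 61 → {45, 61, 64}
dequeue next → 45; now {61, 64}
insert 50 → {50, 61, 64}
insert 36 → {36, 50, 61, 64}
insert 29 → {29, 36, 50, 61, 64}
insert 54 → {29, 36, 50, 54, 61, 64}
insert 30 → {29, 30, 36, 50, 54, 61, 64}
dequeue next → 29; now {30, 36, 50, 54, 61, 64}
dequeue next → 30; now {36, 50, 54, 61, 64}
insert 55 → {36, 50, 54, 55, 61, 64}
insert 67 → {36, 50, 54, 55, 61, 64, 67}
insert 53 → {36, 50, 53, 54, 55, 61, 64, 67}
dequeue next → 36; now {50, 53, 54, 55, 61, 64, 67}
insert 52 → {50, 52, 53, 54, 55, 61, 64, 67}
insert 33 → {33, 50, 52, 53, 54, 55, 61, 64, 67}
insert 34 → {33, 34, 50, 52, 53, 54, 55, 61, 64, 67}
dequeue next → 33; now {34, 50, 52, 53, 54, 55, 61, 64, 67}
dequeue next → 34; now {50, 52, 53, 54, 55, 61, 64, 67}
dequeue next → 50; now {52, 53, 54, 55, 61, 64, 67}
dequeue next → 52; now {53, 54, 55, 61, 64, 67}
dequeue next → 53; now {54, 55, 61, 64, 67}

priority queue: 45, 29, 30, 36, 33, 34, 50, 52, 53; FIFO queue: 64, 45, 61, 50, 36, 29, 54, 30, 55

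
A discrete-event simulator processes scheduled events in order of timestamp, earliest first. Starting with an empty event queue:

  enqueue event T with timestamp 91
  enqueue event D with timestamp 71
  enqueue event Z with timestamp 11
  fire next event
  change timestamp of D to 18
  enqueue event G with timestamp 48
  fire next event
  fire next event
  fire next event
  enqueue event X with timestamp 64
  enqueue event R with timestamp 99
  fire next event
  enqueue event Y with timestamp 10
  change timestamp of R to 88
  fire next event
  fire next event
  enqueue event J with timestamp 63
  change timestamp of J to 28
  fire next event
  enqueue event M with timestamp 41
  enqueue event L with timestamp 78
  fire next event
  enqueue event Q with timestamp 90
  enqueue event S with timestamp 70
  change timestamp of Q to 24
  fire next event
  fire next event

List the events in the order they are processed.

[Z, D, G, T, X, Y, R, J, M, Q, S]

add T (timestamp 91) → {T:91}
add D (timestamp 71) → {D:71, T:91}
add Z (timestamp 11) → {Z:11, D:71, T:91}
fire next event → Z; now {D:71, T:91}
update D to timestamp 18 → {D:18, T:91}
add G (timestamp 48) → {D:18, G:48, T:91}
fire next event → D; now {G:48, T:91}
fire next event → G; now {T:91}
fire next event → T; now {}
add X (timestamp 64) → {X:64}
add R (timestamp 99) → {X:64, R:99}
fire next event → X; now {R:99}
add Y (timestamp 10) → {Y:10, R:99}
update R to timestamp 88 → {Y:10, R:88}
fire next event → Y; now {R:88}
fire next event → R; now {}
add J (timestamp 63) → {J:63}
update J to timestamp 28 → {J:28}
fire next event → J; now {}
add M (timestamp 41) → {M:41}
add L (timestamp 78) → {M:41, L:78}
fire next event → M; now {L:78}
add Q (timestamp 90) → {L:78, Q:90}
add S (timestamp 70) → {S:70, L:78, Q:90}
update Q to timestamp 24 → {Q:24, S:70, L:78}
fire next event → Q; now {S:70, L:78}
fire next event → S; now {L:78}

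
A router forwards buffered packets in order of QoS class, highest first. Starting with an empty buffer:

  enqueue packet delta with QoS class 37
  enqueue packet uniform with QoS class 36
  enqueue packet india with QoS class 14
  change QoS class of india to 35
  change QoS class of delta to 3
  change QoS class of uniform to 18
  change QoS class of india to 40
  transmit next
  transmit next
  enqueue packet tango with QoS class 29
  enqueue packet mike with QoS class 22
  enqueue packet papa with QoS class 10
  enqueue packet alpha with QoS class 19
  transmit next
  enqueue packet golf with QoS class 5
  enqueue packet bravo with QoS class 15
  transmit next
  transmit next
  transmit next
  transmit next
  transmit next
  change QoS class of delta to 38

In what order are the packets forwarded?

india, uniform, tango, mike, alpha, bravo, papa, golf

add delta (QoS class 37) → {delta:37}
add uniform (QoS class 36) → {delta:37, uniform:36}
add india (QoS class 14) → {delta:37, uniform:36, india:14}
update india to QoS class 35 → {delta:37, uniform:36, india:35}
update delta to QoS class 3 → {uniform:36, india:35, delta:3}
update uniform to QoS class 18 → {india:35, uniform:18, delta:3}
update india to QoS class 40 → {india:40, uniform:18, delta:3}
transmit next → india; now {uniform:18, delta:3}
transmit next → uniform; now {delta:3}
add tango (QoS class 29) → {tango:29, delta:3}
add mike (QoS class 22) → {tango:29, mike:22, delta:3}
add papa (QoS class 10) → {tango:29, mike:22, papa:10, delta:3}
add alpha (QoS class 19) → {tango:29, mike:22, alpha:19, papa:10, delta:3}
transmit next → tango; now {mike:22, alpha:19, papa:10, delta:3}
add golf (QoS class 5) → {mike:22, alpha:19, papa:10, golf:5, delta:3}
add bravo (QoS class 15) → {mike:22, alpha:19, bravo:15, papa:10, golf:5, delta:3}
transmit next → mike; now {alpha:19, bravo:15, papa:10, golf:5, delta:3}
transmit next → alpha; now {bravo:15, papa:10, golf:5, delta:3}
transmit next → bravo; now {papa:10, golf:5, delta:3}
transmit next → papa; now {golf:5, delta:3}
transmit next → golf; now {delta:3}
update delta to QoS class 38 → {delta:38}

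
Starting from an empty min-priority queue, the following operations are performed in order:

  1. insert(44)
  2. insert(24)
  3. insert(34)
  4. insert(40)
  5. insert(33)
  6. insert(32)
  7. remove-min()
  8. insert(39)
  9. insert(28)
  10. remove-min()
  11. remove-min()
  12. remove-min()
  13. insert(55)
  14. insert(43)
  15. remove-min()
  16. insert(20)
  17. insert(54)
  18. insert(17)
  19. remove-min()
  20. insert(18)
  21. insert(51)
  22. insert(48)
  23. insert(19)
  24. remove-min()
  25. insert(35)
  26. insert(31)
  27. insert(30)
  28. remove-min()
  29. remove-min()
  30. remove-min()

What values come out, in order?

24 → 28 → 32 → 33 → 34 → 17 → 18 → 19 → 20 → 30

insert 44 → {44}
insert 24 → {24, 44}
insert 34 → {24, 34, 44}
insert 40 → {24, 34, 40, 44}
insert 33 → {24, 33, 34, 40, 44}
insert 32 → {24, 32, 33, 34, 40, 44}
remove-min → 24; now {32, 33, 34, 40, 44}
insert 39 → {32, 33, 34, 39, 40, 44}
insert 28 → {28, 32, 33, 34, 39, 40, 44}
remove-min → 28; now {32, 33, 34, 39, 40, 44}
remove-min → 32; now {33, 34, 39, 40, 44}
remove-min → 33; now {34, 39, 40, 44}
insert 55 → {34, 39, 40, 44, 55}
insert 43 → {34, 39, 40, 43, 44, 55}
remove-min → 34; now {39, 40, 43, 44, 55}
insert 20 → {20, 39, 40, 43, 44, 55}
insert 54 → {20, 39, 40, 43, 44, 54, 55}
insert 17 → {17, 20, 39, 40, 43, 44, 54, 55}
remove-min → 17; now {20, 39, 40, 43, 44, 54, 55}
insert 18 → {18, 20, 39, 40, 43, 44, 54, 55}
insert 51 → {18, 20, 39, 40, 43, 44, 51, 54, 55}
insert 48 → {18, 20, 39, 40, 43, 44, 48, 51, 54, 55}
insert 19 → {18, 19, 20, 39, 40, 43, 44, 48, 51, 54, 55}
remove-min → 18; now {19, 20, 39, 40, 43, 44, 48, 51, 54, 55}
insert 35 → {19, 20, 35, 39, 40, 43, 44, 48, 51, 54, 55}
insert 31 → {19, 20, 31, 35, 39, 40, 43, 44, 48, 51, 54, 55}
insert 30 → {19, 20, 30, 31, 35, 39, 40, 43, 44, 48, 51, 54, 55}
remove-min → 19; now {20, 30, 31, 35, 39, 40, 43, 44, 48, 51, 54, 55}
remove-min → 20; now {30, 31, 35, 39, 40, 43, 44, 48, 51, 54, 55}
remove-min → 30; now {31, 35, 39, 40, 43, 44, 48, 51, 54, 55}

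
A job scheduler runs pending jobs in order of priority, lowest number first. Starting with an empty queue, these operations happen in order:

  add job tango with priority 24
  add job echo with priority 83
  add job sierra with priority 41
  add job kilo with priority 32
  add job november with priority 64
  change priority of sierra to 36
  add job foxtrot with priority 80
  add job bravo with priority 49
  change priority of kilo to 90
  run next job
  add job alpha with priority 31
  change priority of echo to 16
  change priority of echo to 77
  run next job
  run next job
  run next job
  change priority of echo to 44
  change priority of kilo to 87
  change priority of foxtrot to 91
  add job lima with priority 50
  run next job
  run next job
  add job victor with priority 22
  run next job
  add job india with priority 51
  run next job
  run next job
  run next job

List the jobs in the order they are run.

add tango (priority 24) → {tango:24}
add echo (priority 83) → {tango:24, echo:83}
add sierra (priority 41) → {tango:24, sierra:41, echo:83}
add kilo (priority 32) → {tango:24, kilo:32, sierra:41, echo:83}
add november (priority 64) → {tango:24, kilo:32, sierra:41, november:64, echo:83}
update sierra to priority 36 → {tango:24, kilo:32, sierra:36, november:64, echo:83}
add foxtrot (priority 80) → {tango:24, kilo:32, sierra:36, november:64, foxtrot:80, echo:83}
add bravo (priority 49) → {tango:24, kilo:32, sierra:36, bravo:49, november:64, foxtrot:80, echo:83}
update kilo to priority 90 → {tango:24, sierra:36, bravo:49, november:64, foxtrot:80, echo:83, kilo:90}
run next job → tango; now {sierra:36, bravo:49, november:64, foxtrot:80, echo:83, kilo:90}
add alpha (priority 31) → {alpha:31, sierra:36, bravo:49, november:64, foxtrot:80, echo:83, kilo:90}
update echo to priority 16 → {echo:16, alpha:31, sierra:36, bravo:49, november:64, foxtrot:80, kilo:90}
update echo to priority 77 → {alpha:31, sierra:36, bravo:49, november:64, echo:77, foxtrot:80, kilo:90}
run next job → alpha; now {sierra:36, bravo:49, november:64, echo:77, foxtrot:80, kilo:90}
run next job → sierra; now {bravo:49, november:64, echo:77, foxtrot:80, kilo:90}
run next job → bravo; now {november:64, echo:77, foxtrot:80, kilo:90}
update echo to priority 44 → {echo:44, november:64, foxtrot:80, kilo:90}
update kilo to priority 87 → {echo:44, november:64, foxtrot:80, kilo:87}
update foxtrot to priority 91 → {echo:44, november:64, kilo:87, foxtrot:91}
add lima (priority 50) → {echo:44, lima:50, november:64, kilo:87, foxtrot:91}
run next job → echo; now {lima:50, november:64, kilo:87, foxtrot:91}
run next job → lima; now {november:64, kilo:87, foxtrot:91}
add victor (priority 22) → {victor:22, november:64, kilo:87, foxtrot:91}
run next job → victor; now {november:64, kilo:87, foxtrot:91}
add india (priority 51) → {india:51, november:64, kilo:87, foxtrot:91}
run next job → india; now {november:64, kilo:87, foxtrot:91}
run next job → november; now {kilo:87, foxtrot:91}
run next job → kilo; now {foxtrot:91}

tango → alpha → sierra → bravo → echo → lima → victor → india → november → kilo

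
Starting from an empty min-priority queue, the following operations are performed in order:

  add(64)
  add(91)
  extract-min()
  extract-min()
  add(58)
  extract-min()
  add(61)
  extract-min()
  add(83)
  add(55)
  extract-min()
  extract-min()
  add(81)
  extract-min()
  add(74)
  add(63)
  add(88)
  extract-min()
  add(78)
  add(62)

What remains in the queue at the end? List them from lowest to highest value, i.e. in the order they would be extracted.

insert 64 → {64}
insert 91 → {64, 91}
extract-min → 64; now {91}
extract-min → 91; now {}
insert 58 → {58}
extract-min → 58; now {}
insert 61 → {61}
extract-min → 61; now {}
insert 83 → {83}
insert 55 → {55, 83}
extract-min → 55; now {83}
extract-min → 83; now {}
insert 81 → {81}
extract-min → 81; now {}
insert 74 → {74}
insert 63 → {63, 74}
insert 88 → {63, 74, 88}
extract-min → 63; now {74, 88}
insert 78 → {74, 78, 88}
insert 62 → {62, 74, 78, 88}

62, 74, 78, 88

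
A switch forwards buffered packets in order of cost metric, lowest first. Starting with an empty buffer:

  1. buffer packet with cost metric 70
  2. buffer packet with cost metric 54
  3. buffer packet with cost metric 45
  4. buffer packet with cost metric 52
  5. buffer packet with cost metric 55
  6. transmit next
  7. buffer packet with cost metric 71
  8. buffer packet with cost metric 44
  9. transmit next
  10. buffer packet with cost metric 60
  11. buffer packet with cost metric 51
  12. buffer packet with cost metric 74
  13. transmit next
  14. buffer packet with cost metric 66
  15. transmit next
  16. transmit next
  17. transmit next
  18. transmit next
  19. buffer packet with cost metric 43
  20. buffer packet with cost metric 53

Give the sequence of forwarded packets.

[45, 44, 51, 52, 54, 55, 60]

insert 70 → {70}
insert 54 → {54, 70}
insert 45 → {45, 54, 70}
insert 52 → {45, 52, 54, 70}
insert 55 → {45, 52, 54, 55, 70}
transmit next → 45; now {52, 54, 55, 70}
insert 71 → {52, 54, 55, 70, 71}
insert 44 → {44, 52, 54, 55, 70, 71}
transmit next → 44; now {52, 54, 55, 70, 71}
insert 60 → {52, 54, 55, 60, 70, 71}
insert 51 → {51, 52, 54, 55, 60, 70, 71}
insert 74 → {51, 52, 54, 55, 60, 70, 71, 74}
transmit next → 51; now {52, 54, 55, 60, 70, 71, 74}
insert 66 → {52, 54, 55, 60, 66, 70, 71, 74}
transmit next → 52; now {54, 55, 60, 66, 70, 71, 74}
transmit next → 54; now {55, 60, 66, 70, 71, 74}
transmit next → 55; now {60, 66, 70, 71, 74}
transmit next → 60; now {66, 70, 71, 74}
insert 43 → {43, 66, 70, 71, 74}
insert 53 → {43, 53, 66, 70, 71, 74}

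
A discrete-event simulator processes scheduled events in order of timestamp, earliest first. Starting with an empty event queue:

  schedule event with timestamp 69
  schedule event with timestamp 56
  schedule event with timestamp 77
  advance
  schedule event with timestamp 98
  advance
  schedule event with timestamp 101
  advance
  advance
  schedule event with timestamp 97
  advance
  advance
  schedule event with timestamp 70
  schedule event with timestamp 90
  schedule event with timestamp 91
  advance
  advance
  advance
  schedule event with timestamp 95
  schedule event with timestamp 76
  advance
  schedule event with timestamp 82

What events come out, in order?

insert 69 → {69}
insert 56 → {56, 69}
insert 77 → {56, 69, 77}
advance → 56; now {69, 77}
insert 98 → {69, 77, 98}
advance → 69; now {77, 98}
insert 101 → {77, 98, 101}
advance → 77; now {98, 101}
advance → 98; now {101}
insert 97 → {97, 101}
advance → 97; now {101}
advance → 101; now {}
insert 70 → {70}
insert 90 → {70, 90}
insert 91 → {70, 90, 91}
advance → 70; now {90, 91}
advance → 90; now {91}
advance → 91; now {}
insert 95 → {95}
insert 76 → {76, 95}
advance → 76; now {95}
insert 82 → {82, 95}

56, 69, 77, 98, 97, 101, 70, 90, 91, 76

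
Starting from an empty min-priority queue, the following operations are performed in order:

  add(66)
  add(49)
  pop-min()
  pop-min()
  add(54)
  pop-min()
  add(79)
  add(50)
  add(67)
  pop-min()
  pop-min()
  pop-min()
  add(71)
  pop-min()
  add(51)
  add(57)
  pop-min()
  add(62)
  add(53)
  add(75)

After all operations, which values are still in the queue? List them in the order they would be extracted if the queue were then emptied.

insert 66 → {66}
insert 49 → {49, 66}
pop-min → 49; now {66}
pop-min → 66; now {}
insert 54 → {54}
pop-min → 54; now {}
insert 79 → {79}
insert 50 → {50, 79}
insert 67 → {50, 67, 79}
pop-min → 50; now {67, 79}
pop-min → 67; now {79}
pop-min → 79; now {}
insert 71 → {71}
pop-min → 71; now {}
insert 51 → {51}
insert 57 → {51, 57}
pop-min → 51; now {57}
insert 62 → {57, 62}
insert 53 → {53, 57, 62}
insert 75 → {53, 57, 62, 75}

53, 57, 62, 75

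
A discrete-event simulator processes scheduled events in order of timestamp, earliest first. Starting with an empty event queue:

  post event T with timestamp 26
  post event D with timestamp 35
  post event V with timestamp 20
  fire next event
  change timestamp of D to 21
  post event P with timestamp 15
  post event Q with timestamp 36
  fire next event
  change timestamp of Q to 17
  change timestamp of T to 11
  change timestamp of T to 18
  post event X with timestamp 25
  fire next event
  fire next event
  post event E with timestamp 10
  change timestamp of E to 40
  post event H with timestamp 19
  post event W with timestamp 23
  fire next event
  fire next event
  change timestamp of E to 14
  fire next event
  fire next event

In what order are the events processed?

V, P, Q, T, H, D, E, W

add T (timestamp 26) → {T:26}
add D (timestamp 35) → {T:26, D:35}
add V (timestamp 20) → {V:20, T:26, D:35}
fire next event → V; now {T:26, D:35}
update D to timestamp 21 → {D:21, T:26}
add P (timestamp 15) → {P:15, D:21, T:26}
add Q (timestamp 36) → {P:15, D:21, T:26, Q:36}
fire next event → P; now {D:21, T:26, Q:36}
update Q to timestamp 17 → {Q:17, D:21, T:26}
update T to timestamp 11 → {T:11, Q:17, D:21}
update T to timestamp 18 → {Q:17, T:18, D:21}
add X (timestamp 25) → {Q:17, T:18, D:21, X:25}
fire next event → Q; now {T:18, D:21, X:25}
fire next event → T; now {D:21, X:25}
add E (timestamp 10) → {E:10, D:21, X:25}
update E to timestamp 40 → {D:21, X:25, E:40}
add H (timestamp 19) → {H:19, D:21, X:25, E:40}
add W (timestamp 23) → {H:19, D:21, W:23, X:25, E:40}
fire next event → H; now {D:21, W:23, X:25, E:40}
fire next event → D; now {W:23, X:25, E:40}
update E to timestamp 14 → {E:14, W:23, X:25}
fire next event → E; now {W:23, X:25}
fire next event → W; now {X:25}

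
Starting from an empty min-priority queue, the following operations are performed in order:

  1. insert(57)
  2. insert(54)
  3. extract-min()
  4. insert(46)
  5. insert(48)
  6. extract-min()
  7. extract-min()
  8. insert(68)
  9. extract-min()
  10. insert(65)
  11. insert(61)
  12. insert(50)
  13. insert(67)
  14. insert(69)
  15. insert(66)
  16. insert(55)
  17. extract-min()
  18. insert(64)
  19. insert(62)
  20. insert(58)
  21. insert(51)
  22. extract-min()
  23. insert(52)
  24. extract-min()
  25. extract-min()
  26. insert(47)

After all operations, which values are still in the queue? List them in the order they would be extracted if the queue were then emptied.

47 → 58 → 61 → 62 → 64 → 65 → 66 → 67 → 68 → 69

insert 57 → {57}
insert 54 → {54, 57}
extract-min → 54; now {57}
insert 46 → {46, 57}
insert 48 → {46, 48, 57}
extract-min → 46; now {48, 57}
extract-min → 48; now {57}
insert 68 → {57, 68}
extract-min → 57; now {68}
insert 65 → {65, 68}
insert 61 → {61, 65, 68}
insert 50 → {50, 61, 65, 68}
insert 67 → {50, 61, 65, 67, 68}
insert 69 → {50, 61, 65, 67, 68, 69}
insert 66 → {50, 61, 65, 66, 67, 68, 69}
insert 55 → {50, 55, 61, 65, 66, 67, 68, 69}
extract-min → 50; now {55, 61, 65, 66, 67, 68, 69}
insert 64 → {55, 61, 64, 65, 66, 67, 68, 69}
insert 62 → {55, 61, 62, 64, 65, 66, 67, 68, 69}
insert 58 → {55, 58, 61, 62, 64, 65, 66, 67, 68, 69}
insert 51 → {51, 55, 58, 61, 62, 64, 65, 66, 67, 68, 69}
extract-min → 51; now {55, 58, 61, 62, 64, 65, 66, 67, 68, 69}
insert 52 → {52, 55, 58, 61, 62, 64, 65, 66, 67, 68, 69}
extract-min → 52; now {55, 58, 61, 62, 64, 65, 66, 67, 68, 69}
extract-min → 55; now {58, 61, 62, 64, 65, 66, 67, 68, 69}
insert 47 → {47, 58, 61, 62, 64, 65, 66, 67, 68, 69}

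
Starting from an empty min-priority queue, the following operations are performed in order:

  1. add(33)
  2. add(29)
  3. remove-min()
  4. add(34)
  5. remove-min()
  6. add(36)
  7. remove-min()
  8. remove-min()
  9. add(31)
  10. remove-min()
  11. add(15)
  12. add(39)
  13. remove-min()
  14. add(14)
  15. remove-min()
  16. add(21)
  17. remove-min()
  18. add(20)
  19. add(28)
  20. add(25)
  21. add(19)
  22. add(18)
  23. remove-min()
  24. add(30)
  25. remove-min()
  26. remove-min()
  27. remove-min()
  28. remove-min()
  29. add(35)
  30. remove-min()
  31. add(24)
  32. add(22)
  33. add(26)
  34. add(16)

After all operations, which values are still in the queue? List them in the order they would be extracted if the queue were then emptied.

16, 22, 24, 26, 35, 39

insert 33 → {33}
insert 29 → {29, 33}
remove-min → 29; now {33}
insert 34 → {33, 34}
remove-min → 33; now {34}
insert 36 → {34, 36}
remove-min → 34; now {36}
remove-min → 36; now {}
insert 31 → {31}
remove-min → 31; now {}
insert 15 → {15}
insert 39 → {15, 39}
remove-min → 15; now {39}
insert 14 → {14, 39}
remove-min → 14; now {39}
insert 21 → {21, 39}
remove-min → 21; now {39}
insert 20 → {20, 39}
insert 28 → {20, 28, 39}
insert 25 → {20, 25, 28, 39}
insert 19 → {19, 20, 25, 28, 39}
insert 18 → {18, 19, 20, 25, 28, 39}
remove-min → 18; now {19, 20, 25, 28, 39}
insert 30 → {19, 20, 25, 28, 30, 39}
remove-min → 19; now {20, 25, 28, 30, 39}
remove-min → 20; now {25, 28, 30, 39}
remove-min → 25; now {28, 30, 39}
remove-min → 28; now {30, 39}
insert 35 → {30, 35, 39}
remove-min → 30; now {35, 39}
insert 24 → {24, 35, 39}
insert 22 → {22, 24, 35, 39}
insert 26 → {22, 24, 26, 35, 39}
insert 16 → {16, 22, 24, 26, 35, 39}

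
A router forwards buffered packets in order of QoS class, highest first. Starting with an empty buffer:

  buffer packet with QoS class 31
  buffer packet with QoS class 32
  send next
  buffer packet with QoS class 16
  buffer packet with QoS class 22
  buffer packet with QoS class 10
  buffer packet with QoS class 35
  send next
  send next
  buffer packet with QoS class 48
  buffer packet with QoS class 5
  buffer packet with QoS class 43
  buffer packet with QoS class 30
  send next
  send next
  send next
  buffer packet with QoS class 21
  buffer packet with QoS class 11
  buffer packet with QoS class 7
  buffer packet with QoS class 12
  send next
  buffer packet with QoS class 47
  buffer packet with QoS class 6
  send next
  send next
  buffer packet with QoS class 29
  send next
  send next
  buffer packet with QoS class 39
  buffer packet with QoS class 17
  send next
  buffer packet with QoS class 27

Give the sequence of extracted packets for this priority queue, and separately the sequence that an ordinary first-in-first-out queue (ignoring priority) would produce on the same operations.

priority queue: [32, 35, 31, 48, 43, 30, 22, 47, 21, 29, 16, 39]; FIFO queue: [31, 32, 16, 22, 10, 35, 48, 5, 43, 30, 21, 11]

insert 31 → {31}
insert 32 → {32, 31}
send next → 32; now {31}
insert 16 → {31, 16}
insert 22 → {31, 22, 16}
insert 10 → {31, 22, 16, 10}
insert 35 → {35, 31, 22, 16, 10}
send next → 35; now {31, 22, 16, 10}
send next → 31; now {22, 16, 10}
insert 48 → {48, 22, 16, 10}
insert 5 → {48, 22, 16, 10, 5}
insert 43 → {48, 43, 22, 16, 10, 5}
insert 30 → {48, 43, 30, 22, 16, 10, 5}
send next → 48; now {43, 30, 22, 16, 10, 5}
send next → 43; now {30, 22, 16, 10, 5}
send next → 30; now {22, 16, 10, 5}
insert 21 → {22, 21, 16, 10, 5}
insert 11 → {22, 21, 16, 11, 10, 5}
insert 7 → {22, 21, 16, 11, 10, 7, 5}
insert 12 → {22, 21, 16, 12, 11, 10, 7, 5}
send next → 22; now {21, 16, 12, 11, 10, 7, 5}
insert 47 → {47, 21, 16, 12, 11, 10, 7, 5}
insert 6 → {47, 21, 16, 12, 11, 10, 7, 6, 5}
send next → 47; now {21, 16, 12, 11, 10, 7, 6, 5}
send next → 21; now {16, 12, 11, 10, 7, 6, 5}
insert 29 → {29, 16, 12, 11, 10, 7, 6, 5}
send next → 29; now {16, 12, 11, 10, 7, 6, 5}
send next → 16; now {12, 11, 10, 7, 6, 5}
insert 39 → {39, 12, 11, 10, 7, 6, 5}
insert 17 → {39, 17, 12, 11, 10, 7, 6, 5}
send next → 39; now {17, 12, 11, 10, 7, 6, 5}
insert 27 → {27, 17, 12, 11, 10, 7, 6, 5}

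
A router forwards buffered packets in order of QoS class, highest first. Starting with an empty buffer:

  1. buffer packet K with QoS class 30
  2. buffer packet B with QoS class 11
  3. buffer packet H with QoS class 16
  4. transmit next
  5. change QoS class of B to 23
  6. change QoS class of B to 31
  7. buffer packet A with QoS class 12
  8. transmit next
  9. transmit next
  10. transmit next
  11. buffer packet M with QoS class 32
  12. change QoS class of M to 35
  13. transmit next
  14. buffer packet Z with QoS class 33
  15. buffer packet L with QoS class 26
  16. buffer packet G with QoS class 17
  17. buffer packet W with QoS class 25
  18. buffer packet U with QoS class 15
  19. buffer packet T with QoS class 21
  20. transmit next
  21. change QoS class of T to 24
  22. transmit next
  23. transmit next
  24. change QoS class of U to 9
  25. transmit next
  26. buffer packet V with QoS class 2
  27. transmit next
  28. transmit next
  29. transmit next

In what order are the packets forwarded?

add K (QoS class 30) → {K:30}
add B (QoS class 11) → {K:30, B:11}
add H (QoS class 16) → {K:30, H:16, B:11}
transmit next → K; now {H:16, B:11}
update B to QoS class 23 → {B:23, H:16}
update B to QoS class 31 → {B:31, H:16}
add A (QoS class 12) → {B:31, H:16, A:12}
transmit next → B; now {H:16, A:12}
transmit next → H; now {A:12}
transmit next → A; now {}
add M (QoS class 32) → {M:32}
update M to QoS class 35 → {M:35}
transmit next → M; now {}
add Z (QoS class 33) → {Z:33}
add L (QoS class 26) → {Z:33, L:26}
add G (QoS class 17) → {Z:33, L:26, G:17}
add W (QoS class 25) → {Z:33, L:26, W:25, G:17}
add U (QoS class 15) → {Z:33, L:26, W:25, G:17, U:15}
add T (QoS class 21) → {Z:33, L:26, W:25, T:21, G:17, U:15}
transmit next → Z; now {L:26, W:25, T:21, G:17, U:15}
update T to QoS class 24 → {L:26, W:25, T:24, G:17, U:15}
transmit next → L; now {W:25, T:24, G:17, U:15}
transmit next → W; now {T:24, G:17, U:15}
update U to QoS class 9 → {T:24, G:17, U:9}
transmit next → T; now {G:17, U:9}
add V (QoS class 2) → {G:17, U:9, V:2}
transmit next → G; now {U:9, V:2}
transmit next → U; now {V:2}
transmit next → V; now {}

K, B, H, A, M, Z, L, W, T, G, U, V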